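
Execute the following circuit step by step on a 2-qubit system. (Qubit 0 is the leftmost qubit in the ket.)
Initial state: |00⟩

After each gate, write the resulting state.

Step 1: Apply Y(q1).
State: i|01⟩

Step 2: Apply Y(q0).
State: -|11⟩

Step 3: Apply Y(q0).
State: i|01⟩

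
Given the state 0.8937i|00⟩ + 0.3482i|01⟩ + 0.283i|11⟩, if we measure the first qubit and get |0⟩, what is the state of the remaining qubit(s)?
0.9318i|0⟩ + 0.363i|1⟩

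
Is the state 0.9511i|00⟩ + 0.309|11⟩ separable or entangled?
Entangled

Writing the state as a|00⟩ + b|01⟩ + c|10⟩ + d|11⟩, it is a product state iff ad − bc = 0.
Here (a, b, c, d) = (0.9511i, 0, 0, 0.309): ad − bc = (0.9511i)(0.309) − (0)(0) = 0.2939i ≠ 0, so the state is entangled.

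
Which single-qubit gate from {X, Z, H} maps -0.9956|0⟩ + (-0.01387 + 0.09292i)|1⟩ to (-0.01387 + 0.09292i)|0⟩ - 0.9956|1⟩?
X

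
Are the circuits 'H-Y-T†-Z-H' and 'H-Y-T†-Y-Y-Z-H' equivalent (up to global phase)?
Yes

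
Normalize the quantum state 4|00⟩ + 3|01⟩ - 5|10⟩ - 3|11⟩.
0.5208|00⟩ + 0.3906|01⟩ - 0.6509|10⟩ - 0.3906|11⟩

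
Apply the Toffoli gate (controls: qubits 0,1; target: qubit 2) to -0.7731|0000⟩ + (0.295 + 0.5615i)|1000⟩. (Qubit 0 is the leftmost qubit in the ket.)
-0.7731|0000⟩ + (0.295 + 0.5615i)|1000⟩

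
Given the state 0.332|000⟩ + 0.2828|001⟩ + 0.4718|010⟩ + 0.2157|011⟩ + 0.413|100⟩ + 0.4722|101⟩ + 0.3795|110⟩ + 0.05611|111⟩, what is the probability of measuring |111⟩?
0.003148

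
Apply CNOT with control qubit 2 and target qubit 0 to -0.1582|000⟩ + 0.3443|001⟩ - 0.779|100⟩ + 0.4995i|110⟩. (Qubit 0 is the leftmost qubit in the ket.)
-0.1582|000⟩ - 0.779|100⟩ + 0.3443|101⟩ + 0.4995i|110⟩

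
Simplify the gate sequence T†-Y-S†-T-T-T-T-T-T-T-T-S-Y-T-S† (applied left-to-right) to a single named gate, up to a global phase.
S†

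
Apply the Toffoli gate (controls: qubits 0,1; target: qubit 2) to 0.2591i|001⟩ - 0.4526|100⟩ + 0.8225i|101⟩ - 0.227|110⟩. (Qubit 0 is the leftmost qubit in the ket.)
0.2591i|001⟩ - 0.4526|100⟩ + 0.8225i|101⟩ - 0.227|111⟩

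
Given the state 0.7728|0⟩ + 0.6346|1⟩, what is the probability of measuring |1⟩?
0.4027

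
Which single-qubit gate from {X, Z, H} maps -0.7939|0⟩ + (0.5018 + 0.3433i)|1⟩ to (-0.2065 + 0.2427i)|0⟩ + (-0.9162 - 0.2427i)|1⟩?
H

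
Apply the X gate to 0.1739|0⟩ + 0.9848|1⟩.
0.9848|0⟩ + 0.1739|1⟩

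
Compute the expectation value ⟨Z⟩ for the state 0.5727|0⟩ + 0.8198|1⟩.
-0.3441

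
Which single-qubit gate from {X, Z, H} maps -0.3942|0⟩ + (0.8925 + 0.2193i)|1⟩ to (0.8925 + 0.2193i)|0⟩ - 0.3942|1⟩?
X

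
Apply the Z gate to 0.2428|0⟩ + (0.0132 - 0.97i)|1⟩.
0.2428|0⟩ + (-0.0132 + 0.97i)|1⟩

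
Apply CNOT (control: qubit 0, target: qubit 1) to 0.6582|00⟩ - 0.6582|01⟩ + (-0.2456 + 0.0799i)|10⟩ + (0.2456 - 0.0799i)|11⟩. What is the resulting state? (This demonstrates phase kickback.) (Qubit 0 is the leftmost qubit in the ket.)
0.6582|00⟩ - 0.6582|01⟩ + (0.2456 - 0.0799i)|10⟩ + (-0.2456 + 0.0799i)|11⟩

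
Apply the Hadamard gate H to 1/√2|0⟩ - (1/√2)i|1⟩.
(1/2 - (1/2)i)|0⟩ + (1/2 + (1/2)i)|1⟩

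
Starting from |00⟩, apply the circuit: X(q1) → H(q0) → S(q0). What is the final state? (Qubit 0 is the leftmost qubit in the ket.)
1/√2|01⟩ + (1/√2)i|11⟩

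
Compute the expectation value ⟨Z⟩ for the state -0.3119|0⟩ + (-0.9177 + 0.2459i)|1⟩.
-0.8054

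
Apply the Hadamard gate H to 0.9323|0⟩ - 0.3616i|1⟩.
(0.6592 - 0.2557i)|0⟩ + (0.6592 + 0.2557i)|1⟩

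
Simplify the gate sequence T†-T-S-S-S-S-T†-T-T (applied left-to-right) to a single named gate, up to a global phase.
T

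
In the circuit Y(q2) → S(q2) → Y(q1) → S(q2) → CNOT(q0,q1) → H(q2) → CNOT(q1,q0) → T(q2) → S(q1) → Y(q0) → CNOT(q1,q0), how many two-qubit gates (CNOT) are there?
3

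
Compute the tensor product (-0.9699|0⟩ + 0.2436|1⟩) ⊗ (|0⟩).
-0.9699|00⟩ + 0.2436|10⟩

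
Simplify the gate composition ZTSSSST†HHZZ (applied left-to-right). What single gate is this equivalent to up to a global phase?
Z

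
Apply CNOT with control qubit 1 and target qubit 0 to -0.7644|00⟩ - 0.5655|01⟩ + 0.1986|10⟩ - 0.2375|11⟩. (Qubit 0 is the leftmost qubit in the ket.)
-0.7644|00⟩ - 0.2375|01⟩ + 0.1986|10⟩ - 0.5655|11⟩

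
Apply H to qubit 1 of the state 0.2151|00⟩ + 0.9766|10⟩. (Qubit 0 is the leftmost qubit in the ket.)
0.1521|00⟩ + 0.1521|01⟩ + 0.6906|10⟩ + 0.6906|11⟩

H on qubit 1 mixes each pair of kets that differ only in qubit 1: amplitudes (a, b) of (|…0…⟩, |…1…⟩) become ((a + b)/√2, (a − b)/√2). Kets absent from the input have amplitude 0.
(|00⟩, |01⟩): (a, b) = (0.2151, 0) → (0.1521, 0.1521)
(|10⟩, |11⟩): (a, b) = (0.9766, 0) → (0.6906, 0.6906)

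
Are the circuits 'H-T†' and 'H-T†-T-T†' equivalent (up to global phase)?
Yes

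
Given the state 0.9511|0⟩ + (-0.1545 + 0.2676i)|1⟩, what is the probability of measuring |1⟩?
0.09548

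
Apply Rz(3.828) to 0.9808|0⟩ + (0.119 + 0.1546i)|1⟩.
(-0.33 - 0.9236i)|0⟩ + (-0.1856 + 0.06004i)|1⟩

Rz(3.828) = [[e^(−iθ/2), 0], [0, e^(iθ/2)]] with e^(±iθ/2) = cos(θ/2) ± i·sin(θ/2); θ = 3.828, cos(θ/2) ≈ -0.336506, sin(θ/2) ≈ 0.941681.
With a = amp(|0⟩) = 0.9808 and b = amp(|1⟩) = (0.119 + 0.1546i):
new amp(|0⟩) = (-0.336506 - 0.941681i)·a = (-0.33 - 0.9236i)
new amp(|1⟩) = (-0.336506 + 0.941681i)·b = (-0.1856 + 0.06004i)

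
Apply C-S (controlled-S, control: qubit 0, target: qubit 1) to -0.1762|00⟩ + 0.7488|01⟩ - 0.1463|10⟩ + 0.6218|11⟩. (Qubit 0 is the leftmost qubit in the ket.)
-0.1762|00⟩ + 0.7488|01⟩ - 0.1463|10⟩ + 0.6218i|11⟩

C-S leaves the control-|0⟩ kets |00⟩, |01⟩ unchanged and applies S to qubit 1 on the control-|1⟩ pair (|10⟩, |11⟩).
S = [[1, 0], [0, i]].
With a = amp(|10⟩) = -0.1463 and b = amp(|11⟩) = 0.6218:
new amp(|10⟩) = (1)·a = -0.1463
new amp(|11⟩) = (i)·b = 0.6218i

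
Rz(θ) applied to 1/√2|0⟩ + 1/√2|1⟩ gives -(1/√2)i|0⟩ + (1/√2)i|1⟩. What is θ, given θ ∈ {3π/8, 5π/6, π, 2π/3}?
π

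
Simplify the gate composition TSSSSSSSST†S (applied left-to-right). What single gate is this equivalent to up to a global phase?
S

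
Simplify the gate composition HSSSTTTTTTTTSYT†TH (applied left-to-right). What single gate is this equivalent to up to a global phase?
Y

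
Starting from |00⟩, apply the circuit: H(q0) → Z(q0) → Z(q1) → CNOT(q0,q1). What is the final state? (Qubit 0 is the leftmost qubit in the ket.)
1/√2|00⟩ - 1/√2|11⟩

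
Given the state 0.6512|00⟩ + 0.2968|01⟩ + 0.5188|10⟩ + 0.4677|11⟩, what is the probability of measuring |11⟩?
0.2187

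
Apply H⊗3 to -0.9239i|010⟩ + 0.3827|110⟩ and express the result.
(0.1353 - 0.3266i)|000⟩ + (0.1353 - 0.3266i)|001⟩ + (-0.1353 + 0.3266i)|010⟩ + (-0.1353 + 0.3266i)|011⟩ + (-0.1353 - 0.3266i)|100⟩ + (-0.1353 - 0.3266i)|101⟩ + (0.1353 + 0.3266i)|110⟩ + (0.1353 + 0.3266i)|111⟩

H⊗3 gives amp(|y⟩) = (1/2√2) Σ_x (−1)^(x·y) amp(|x⟩), where x·y is the number of positions in which both x and y have a 1.
|000⟩: (-0.9239i + 0.3827)/(2√2) = (0.1353 - 0.3266i)
|001⟩: (-0.9239i + 0.3827)/(2√2) = (0.1353 - 0.3266i)
|010⟩: (0.9239i - 0.3827)/(2√2) = (-0.1353 + 0.3266i)
|011⟩: (0.9239i - 0.3827)/(2√2) = (-0.1353 + 0.3266i)
|100⟩: (-0.9239i - 0.3827)/(2√2) = (-0.1353 - 0.3266i)
|101⟩: (-0.9239i - 0.3827)/(2√2) = (-0.1353 - 0.3266i)
|110⟩: (0.9239i + 0.3827)/(2√2) = (0.1353 + 0.3266i)
|111⟩: (0.9239i + 0.3827)/(2√2) = (0.1353 + 0.3266i)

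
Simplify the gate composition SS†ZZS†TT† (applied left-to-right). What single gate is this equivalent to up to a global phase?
S†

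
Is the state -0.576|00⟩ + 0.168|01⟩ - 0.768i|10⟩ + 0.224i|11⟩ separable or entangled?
Separable

Writing the state as a|00⟩ + b|01⟩ + c|10⟩ + d|11⟩, it is a product state iff ad − bc = 0.
Here (a, b, c, d) = (-0.576, 0.168, -0.768i, 0.224i): ad − bc = (-0.576)(0.224i) − (0.168)(-0.768i) = 0, so the state is separable.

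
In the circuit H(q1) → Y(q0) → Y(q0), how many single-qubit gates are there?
3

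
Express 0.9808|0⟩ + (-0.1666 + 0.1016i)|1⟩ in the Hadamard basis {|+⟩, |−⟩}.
(0.5757 + 0.07184i)|+⟩ + (0.8113 - 0.07184i)|−⟩

With |ψ⟩ = α|0⟩ + β|1⟩, the Hadamard-basis coefficients are ⟨+|ψ⟩ = (α + β)/√2 and ⟨−|ψ⟩ = (α − β)/√2.
Here α = 0.9808, β = (-0.1666 + 0.1016i): (α + β)/√2 = (0.5757 + 0.07184i), (α − β)/√2 = (0.8113 - 0.07184i).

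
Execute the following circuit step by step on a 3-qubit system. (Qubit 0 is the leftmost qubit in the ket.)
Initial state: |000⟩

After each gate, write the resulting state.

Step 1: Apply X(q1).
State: |010⟩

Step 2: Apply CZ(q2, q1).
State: |010⟩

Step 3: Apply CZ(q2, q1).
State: |010⟩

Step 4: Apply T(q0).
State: |010⟩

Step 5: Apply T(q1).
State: (1/√2 + (1/√2)i)|010⟩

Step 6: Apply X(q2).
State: (1/√2 + (1/√2)i)|011⟩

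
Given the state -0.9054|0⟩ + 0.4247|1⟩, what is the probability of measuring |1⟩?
0.1804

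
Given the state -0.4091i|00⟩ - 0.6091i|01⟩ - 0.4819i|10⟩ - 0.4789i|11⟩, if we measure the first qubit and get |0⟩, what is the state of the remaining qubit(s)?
-0.5576i|0⟩ - 0.8301i|1⟩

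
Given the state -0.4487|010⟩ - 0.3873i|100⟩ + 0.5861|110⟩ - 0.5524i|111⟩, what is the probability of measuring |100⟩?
0.15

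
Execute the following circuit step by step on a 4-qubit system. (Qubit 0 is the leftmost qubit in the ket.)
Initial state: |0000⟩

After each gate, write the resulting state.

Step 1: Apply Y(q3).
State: i|0001⟩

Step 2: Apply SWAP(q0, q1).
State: i|0001⟩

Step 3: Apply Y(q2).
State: -|0011⟩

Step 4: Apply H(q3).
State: -1/√2|0010⟩ + 1/√2|0011⟩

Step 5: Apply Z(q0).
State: -1/√2|0010⟩ + 1/√2|0011⟩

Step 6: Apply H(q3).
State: -|0011⟩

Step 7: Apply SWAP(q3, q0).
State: -|1010⟩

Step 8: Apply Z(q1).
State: -|1010⟩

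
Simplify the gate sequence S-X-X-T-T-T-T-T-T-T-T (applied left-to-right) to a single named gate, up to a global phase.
S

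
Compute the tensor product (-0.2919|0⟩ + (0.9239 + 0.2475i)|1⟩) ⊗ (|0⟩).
-0.2919|00⟩ + (0.9239 + 0.2475i)|10⟩

amp(|b₁b₂…⟩) = product of the factor amplitudes for bits b₁, b₂, …; only kets whose every factor amplitude is nonzero survive.
|00⟩: (-0.2919)(1) = -0.2919
|10⟩: (0.9239 + 0.2475i)(1) = (0.9239 + 0.2475i)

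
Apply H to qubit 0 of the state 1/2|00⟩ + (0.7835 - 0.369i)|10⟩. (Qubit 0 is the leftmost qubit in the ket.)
(0.9076 - 0.2609i)|00⟩ + (-0.2005 + 0.2609i)|10⟩

H on qubit 0 mixes each pair of kets that differ only in qubit 0: amplitudes (a, b) of (|…0…⟩, |…1…⟩) become ((a + b)/√2, (a − b)/√2). Kets absent from the input have amplitude 0.
(|00⟩, |10⟩): (a, b) = (1/2, (0.7835 - 0.369i)) → ((0.9076 - 0.2609i), (-0.2005 + 0.2609i))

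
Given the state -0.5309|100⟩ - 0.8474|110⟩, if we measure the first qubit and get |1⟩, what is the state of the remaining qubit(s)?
-0.5309|00⟩ - 0.8474|10⟩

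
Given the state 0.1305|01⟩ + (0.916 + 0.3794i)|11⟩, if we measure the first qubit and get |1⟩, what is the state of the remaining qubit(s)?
(0.9239 + 0.3827i)|1⟩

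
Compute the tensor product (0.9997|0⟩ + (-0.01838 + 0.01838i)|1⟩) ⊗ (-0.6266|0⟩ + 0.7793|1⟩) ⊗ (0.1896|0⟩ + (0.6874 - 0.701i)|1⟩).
-0.1188|000⟩ + (-0.4306 + 0.4391i)|001⟩ + 0.1477|010⟩ + (0.5355 - 0.5461i)|011⟩ + (0.002184 - 0.002184i)|100⟩ + (-0.0001566 - 0.01599i)|101⟩ + (-0.002716 + 0.002716i)|110⟩ + (0.0001948 + 0.01989i)|111⟩

amp(|b₁b₂…⟩) = product of the factor amplitudes for bits b₁, b₂, …; only kets whose every factor amplitude is nonzero survive.
|000⟩: (0.9997)(-0.6266)(0.1896) = -0.1188
|001⟩: (0.9997)(-0.6266)(0.6874 - 0.701i) = (-0.4306 + 0.4391i)
|010⟩: (0.9997)(0.7793)(0.1896) = 0.1477
|011⟩: (0.9997)(0.7793)(0.6874 - 0.701i) = (0.5355 - 0.5461i)
|100⟩: (-0.01838 + 0.01838i)(-0.6266)(0.1896) = (0.002184 - 0.002184i)
|101⟩: (-0.01838 + 0.01838i)(-0.6266)(0.6874 - 0.701i) = (-0.0001566 - 0.01599i)
|110⟩: (-0.01838 + 0.01838i)(0.7793)(0.1896) = (-0.002716 + 0.002716i)
|111⟩: (-0.01838 + 0.01838i)(0.7793)(0.6874 - 0.701i) = (0.0001948 + 0.01989i)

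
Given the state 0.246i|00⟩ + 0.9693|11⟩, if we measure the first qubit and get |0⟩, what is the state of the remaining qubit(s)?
i|0⟩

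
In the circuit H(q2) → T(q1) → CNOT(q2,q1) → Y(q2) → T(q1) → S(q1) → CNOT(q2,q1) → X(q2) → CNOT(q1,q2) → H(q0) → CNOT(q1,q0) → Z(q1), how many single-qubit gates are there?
8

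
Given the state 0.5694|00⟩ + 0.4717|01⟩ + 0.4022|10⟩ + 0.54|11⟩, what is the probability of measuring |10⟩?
0.1618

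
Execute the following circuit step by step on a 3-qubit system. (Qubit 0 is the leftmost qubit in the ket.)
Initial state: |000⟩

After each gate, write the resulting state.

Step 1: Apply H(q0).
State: 1/√2|000⟩ + 1/√2|100⟩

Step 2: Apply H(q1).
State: 1/2|000⟩ + 1/2|010⟩ + 1/2|100⟩ + 1/2|110⟩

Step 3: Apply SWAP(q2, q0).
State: 1/2|000⟩ + 1/2|001⟩ + 1/2|010⟩ + 1/2|011⟩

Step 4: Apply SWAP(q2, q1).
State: 1/2|000⟩ + 1/2|001⟩ + 1/2|010⟩ + 1/2|011⟩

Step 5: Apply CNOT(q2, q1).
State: 1/2|000⟩ + 1/2|001⟩ + 1/2|010⟩ + 1/2|011⟩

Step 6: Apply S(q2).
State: 1/2|000⟩ + (1/2)i|001⟩ + 1/2|010⟩ + (1/2)i|011⟩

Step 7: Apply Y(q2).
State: 1/2|000⟩ + (1/2)i|001⟩ + 1/2|010⟩ + (1/2)i|011⟩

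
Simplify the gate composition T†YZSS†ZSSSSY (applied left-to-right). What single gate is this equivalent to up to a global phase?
T†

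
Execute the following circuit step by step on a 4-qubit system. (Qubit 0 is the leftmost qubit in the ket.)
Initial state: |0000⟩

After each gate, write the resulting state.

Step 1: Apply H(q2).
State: 1/√2|0000⟩ + 1/√2|0010⟩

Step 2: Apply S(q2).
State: 1/√2|0000⟩ + (1/√2)i|0010⟩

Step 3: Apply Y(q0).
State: (1/√2)i|1000⟩ - 1/√2|1010⟩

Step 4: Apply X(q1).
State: (1/√2)i|1100⟩ - 1/√2|1110⟩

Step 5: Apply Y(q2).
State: (1/√2)i|1100⟩ - 1/√2|1110⟩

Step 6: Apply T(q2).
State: (1/√2)i|1100⟩ + (-1/2 - (1/2)i)|1110⟩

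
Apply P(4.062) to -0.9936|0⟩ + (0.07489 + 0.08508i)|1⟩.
-0.9936|0⟩ + (0.02237 - 0.1111i)|1⟩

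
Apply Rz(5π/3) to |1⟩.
(-0.866 + (1/2)i)|1⟩

Rz(5π/3) = [[e^(−iθ/2), 0], [0, e^(iθ/2)]] with e^(±iθ/2) = cos(θ/2) ± i·sin(θ/2); θ = 5π/3, cos(θ/2) ≈ -0.866025, sin(θ/2) ≈ 0.5.
With a = amp(|0⟩) = 0 and b = amp(|1⟩) = 1:
new amp(|0⟩) = (-0.866025 - 0.5i)·a = 0
new amp(|1⟩) = (-0.866025 + 0.5i)·b = (-0.866 + (1/2)i)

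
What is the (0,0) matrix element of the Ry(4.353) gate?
-0.5693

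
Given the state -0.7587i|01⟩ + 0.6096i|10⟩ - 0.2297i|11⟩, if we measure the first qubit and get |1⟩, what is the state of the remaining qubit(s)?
0.9358i|0⟩ - 0.3526i|1⟩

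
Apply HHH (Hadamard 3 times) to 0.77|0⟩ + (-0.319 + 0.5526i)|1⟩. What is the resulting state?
(0.3189 + 0.3907i)|0⟩ + (0.77 - 0.3907i)|1⟩

H² = I, so H^3 = H: a single Hadamard. With (a, b) = (0.77, (-0.319 + 0.5526i)), H gives ((a + b)/√2, (a − b)/√2) = ((0.3189 + 0.3907i), (0.77 - 0.3907i)).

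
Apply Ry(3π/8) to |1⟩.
-0.5556|0⟩ + 0.8315|1⟩

Ry(3π/8) = [[cos(θ/2), −sin(θ/2)], [sin(θ/2), cos(θ/2)]]; θ = 3π/8, cos(θ/2) ≈ 0.83147, sin(θ/2) ≈ 0.55557.
With a = amp(|0⟩) = 0 and b = amp(|1⟩) = 1:
new amp(|0⟩) = (0.83147)·a + (-0.55557)·b = -0.5556
new amp(|1⟩) = (0.55557)·a + (0.83147)·b = 0.8315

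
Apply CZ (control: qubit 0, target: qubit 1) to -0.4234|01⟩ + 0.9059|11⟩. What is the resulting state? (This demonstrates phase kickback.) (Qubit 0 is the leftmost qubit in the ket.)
-0.4234|01⟩ - 0.9059|11⟩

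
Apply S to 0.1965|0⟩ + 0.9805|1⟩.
0.1965|0⟩ + 0.9805i|1⟩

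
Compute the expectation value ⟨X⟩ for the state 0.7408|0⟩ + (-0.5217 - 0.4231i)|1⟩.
-0.773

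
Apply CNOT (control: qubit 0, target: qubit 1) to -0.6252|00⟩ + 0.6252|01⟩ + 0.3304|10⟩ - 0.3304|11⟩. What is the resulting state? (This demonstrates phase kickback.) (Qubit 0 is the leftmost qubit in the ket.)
-0.6252|00⟩ + 0.6252|01⟩ - 0.3304|10⟩ + 0.3304|11⟩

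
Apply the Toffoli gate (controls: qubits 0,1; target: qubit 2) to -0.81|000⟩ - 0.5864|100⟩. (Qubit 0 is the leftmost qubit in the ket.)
-0.81|000⟩ - 0.5864|100⟩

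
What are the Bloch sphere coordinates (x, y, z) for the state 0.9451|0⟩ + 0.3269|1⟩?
(0.6179, 0, 0.7864)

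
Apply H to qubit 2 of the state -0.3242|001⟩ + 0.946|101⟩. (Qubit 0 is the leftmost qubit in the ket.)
-0.2292|000⟩ + 0.2292|001⟩ + 0.6689|100⟩ - 0.6689|101⟩

H on qubit 2 mixes each pair of kets that differ only in qubit 2: amplitudes (a, b) of (|…0…⟩, |…1…⟩) become ((a + b)/√2, (a − b)/√2). Kets absent from the input have amplitude 0.
(|000⟩, |001⟩): (a, b) = (0, -0.3242) → (-0.2292, 0.2292)
(|100⟩, |101⟩): (a, b) = (0, 0.946) → (0.6689, -0.6689)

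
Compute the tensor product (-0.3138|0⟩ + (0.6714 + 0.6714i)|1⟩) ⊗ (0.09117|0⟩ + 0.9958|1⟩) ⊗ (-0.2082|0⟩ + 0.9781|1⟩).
0.005956|000⟩ - 0.02798|001⟩ + 0.06506|010⟩ - 0.3056|011⟩ + (-0.01274 - 0.01274i)|100⟩ + (0.05987 + 0.05987i)|101⟩ + (-0.1392 - 0.1392i)|110⟩ + (0.6539 + 0.6539i)|111⟩

amp(|b₁b₂…⟩) = product of the factor amplitudes for bits b₁, b₂, …; only kets whose every factor amplitude is nonzero survive.
|000⟩: (-0.3138)(0.09117)(-0.2082) = 0.005956
|001⟩: (-0.3138)(0.09117)(0.9781) = -0.02798
|010⟩: (-0.3138)(0.9958)(-0.2082) = 0.06506
|011⟩: (-0.3138)(0.9958)(0.9781) = -0.3056
|100⟩: (0.6714 + 0.6714i)(0.09117)(-0.2082) = (-0.01274 - 0.01274i)
|101⟩: (0.6714 + 0.6714i)(0.09117)(0.9781) = (0.05987 + 0.05987i)
|110⟩: (0.6714 + 0.6714i)(0.9958)(-0.2082) = (-0.1392 - 0.1392i)
|111⟩: (0.6714 + 0.6714i)(0.9958)(0.9781) = (0.6539 + 0.6539i)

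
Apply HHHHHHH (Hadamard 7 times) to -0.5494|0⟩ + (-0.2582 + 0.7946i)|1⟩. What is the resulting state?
(-0.5711 + 0.5619i)|0⟩ + (-0.2059 - 0.5619i)|1⟩

H² = I, so H^7 = H: a single Hadamard. With (a, b) = (-0.5494, (-0.2582 + 0.7946i)), H gives ((a + b)/√2, (a − b)/√2) = ((-0.5711 + 0.5619i), (-0.2059 - 0.5619i)).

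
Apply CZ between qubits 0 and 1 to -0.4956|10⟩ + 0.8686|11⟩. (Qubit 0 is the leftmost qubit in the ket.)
-0.4956|10⟩ - 0.8686|11⟩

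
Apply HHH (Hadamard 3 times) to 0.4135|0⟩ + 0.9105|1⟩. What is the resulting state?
0.9362|0⟩ - 0.3514|1⟩

H² = I, so H^3 = H: a single Hadamard. With (a, b) = (0.4135, 0.9105), H gives ((a + b)/√2, (a − b)/√2) = (0.9362, -0.3514).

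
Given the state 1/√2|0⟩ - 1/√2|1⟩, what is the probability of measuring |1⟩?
1/2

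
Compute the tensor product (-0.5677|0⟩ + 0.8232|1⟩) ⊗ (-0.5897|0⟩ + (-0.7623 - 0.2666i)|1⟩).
0.3348|00⟩ + (0.4328 + 0.1513i)|01⟩ - 0.4854|10⟩ + (-0.6275 - 0.2195i)|11⟩

amp(|b₁b₂…⟩) = product of the factor amplitudes for bits b₁, b₂, …; only kets whose every factor amplitude is nonzero survive.
|00⟩: (-0.5677)(-0.5897) = 0.3348
|01⟩: (-0.5677)(-0.7623 - 0.2666i) = (0.4328 + 0.1513i)
|10⟩: (0.8232)(-0.5897) = -0.4854
|11⟩: (0.8232)(-0.7623 - 0.2666i) = (-0.6275 - 0.2195i)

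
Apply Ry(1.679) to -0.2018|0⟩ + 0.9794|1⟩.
-0.8637|0⟩ + 0.5039|1⟩

Ry(1.679) = [[cos(θ/2), −sin(θ/2)], [sin(θ/2), cos(θ/2)]]; θ = 1.679, cos(θ/2) ≈ 0.667835, sin(θ/2) ≈ 0.744309.
With a = amp(|0⟩) = -0.2018 and b = amp(|1⟩) = 0.9794:
new amp(|0⟩) = (0.667835)·a + (-0.744309)·b = -0.8637
new amp(|1⟩) = (0.744309)·a + (0.667835)·b = 0.5039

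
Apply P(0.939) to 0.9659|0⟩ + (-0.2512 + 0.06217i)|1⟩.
0.9659|0⟩ + (-0.1985 - 0.166i)|1⟩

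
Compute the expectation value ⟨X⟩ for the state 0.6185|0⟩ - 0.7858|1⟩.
-0.972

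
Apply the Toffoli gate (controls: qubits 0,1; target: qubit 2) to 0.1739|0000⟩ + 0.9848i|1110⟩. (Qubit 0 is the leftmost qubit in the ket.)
0.1739|0000⟩ + 0.9848i|1100⟩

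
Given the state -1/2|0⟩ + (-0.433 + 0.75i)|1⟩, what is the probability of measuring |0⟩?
1/4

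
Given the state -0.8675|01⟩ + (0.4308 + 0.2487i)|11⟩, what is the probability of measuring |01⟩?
0.7526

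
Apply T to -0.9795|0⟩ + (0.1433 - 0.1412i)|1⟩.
-0.9795|0⟩ + (0.2012 + 0.001485i)|1⟩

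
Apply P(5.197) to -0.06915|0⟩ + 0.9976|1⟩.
-0.06915|0⟩ + (0.4647 - 0.8827i)|1⟩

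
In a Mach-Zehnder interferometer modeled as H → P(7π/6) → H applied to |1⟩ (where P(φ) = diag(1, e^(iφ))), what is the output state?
(0.933 + 0.25i)|0⟩ + (0.06699 - 0.25i)|1⟩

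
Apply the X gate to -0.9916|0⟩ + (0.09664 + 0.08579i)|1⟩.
(0.09664 + 0.08579i)|0⟩ - 0.9916|1⟩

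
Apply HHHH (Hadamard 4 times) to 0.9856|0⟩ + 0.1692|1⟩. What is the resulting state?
0.9856|0⟩ + 0.1692|1⟩

H² = I, so an even number of Hadamards cancels: H^4 = I and the state is unchanged.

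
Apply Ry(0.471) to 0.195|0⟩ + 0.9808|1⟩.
-0.03923|0⟩ + 0.9992|1⟩

Ry(0.471) = [[cos(θ/2), −sin(θ/2)], [sin(θ/2), cos(θ/2)]]; θ = 0.471, cos(θ/2) ≈ 0.972398, sin(θ/2) ≈ 0.233329.
With a = amp(|0⟩) = 0.195 and b = amp(|1⟩) = 0.9808:
new amp(|0⟩) = (0.972398)·a + (-0.233329)·b = -0.03923
new amp(|1⟩) = (0.233329)·a + (0.972398)·b = 0.9992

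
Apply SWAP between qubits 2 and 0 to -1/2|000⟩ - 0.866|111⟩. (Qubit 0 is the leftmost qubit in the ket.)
-1/2|000⟩ - 0.866|111⟩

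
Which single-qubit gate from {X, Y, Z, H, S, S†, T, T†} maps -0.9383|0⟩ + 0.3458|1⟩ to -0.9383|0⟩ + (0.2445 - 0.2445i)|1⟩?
T†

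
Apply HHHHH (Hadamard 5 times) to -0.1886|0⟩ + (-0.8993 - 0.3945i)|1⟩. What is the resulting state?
(-0.7693 - 0.279i)|0⟩ + (0.5025 + 0.279i)|1⟩

H² = I, so H^5 = H: a single Hadamard. With (a, b) = (-0.1886, (-0.8993 - 0.3945i)), H gives ((a + b)/√2, (a − b)/√2) = ((-0.7693 - 0.279i), (0.5025 + 0.279i)).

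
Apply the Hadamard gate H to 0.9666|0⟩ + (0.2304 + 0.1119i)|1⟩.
(0.8464 + 0.07913i)|0⟩ + (0.5206 - 0.07913i)|1⟩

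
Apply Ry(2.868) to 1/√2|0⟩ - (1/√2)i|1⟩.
(0.09643 + 0.7005i)|0⟩ + (0.7005 - 0.09643i)|1⟩

Ry(2.868) = [[cos(θ/2), −sin(θ/2)], [sin(θ/2), cos(θ/2)]]; θ = 2.868, cos(θ/2) ≈ 0.13637, sin(θ/2) ≈ 0.990658.
With a = amp(|0⟩) = 1/√2 and b = amp(|1⟩) = -(1/√2)i:
new amp(|0⟩) = (0.13637)·a + (-0.990658)·b = (0.09643 + 0.7005i)
new amp(|1⟩) = (0.990658)·a + (0.13637)·b = (0.7005 - 0.09643i)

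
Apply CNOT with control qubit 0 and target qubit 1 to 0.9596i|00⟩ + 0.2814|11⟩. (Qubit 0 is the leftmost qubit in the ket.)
0.9596i|00⟩ + 0.2814|10⟩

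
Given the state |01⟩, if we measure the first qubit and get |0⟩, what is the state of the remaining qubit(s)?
|1⟩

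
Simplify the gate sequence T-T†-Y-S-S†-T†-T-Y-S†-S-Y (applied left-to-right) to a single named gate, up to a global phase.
Y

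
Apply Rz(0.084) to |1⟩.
(0.9991 + 0.04199i)|1⟩

Rz(0.084) = [[e^(−iθ/2), 0], [0, e^(iθ/2)]] with e^(±iθ/2) = cos(θ/2) ± i·sin(θ/2); θ = 0.084, cos(θ/2) ≈ 0.999118, sin(θ/2) ≈ 0.0419877.
With a = amp(|0⟩) = 0 and b = amp(|1⟩) = 1:
new amp(|0⟩) = (0.999118 - 0.0419877i)·a = 0
new amp(|1⟩) = (0.999118 + 0.0419877i)·b = (0.9991 + 0.04199i)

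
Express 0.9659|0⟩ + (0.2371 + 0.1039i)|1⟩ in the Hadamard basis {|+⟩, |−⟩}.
(0.8506 + 0.07347i)|+⟩ + (0.5153 - 0.07347i)|−⟩

With |ψ⟩ = α|0⟩ + β|1⟩, the Hadamard-basis coefficients are ⟨+|ψ⟩ = (α + β)/√2 and ⟨−|ψ⟩ = (α − β)/√2.
Here α = 0.9659, β = (0.2371 + 0.1039i): (α + β)/√2 = (0.8506 + 0.07347i), (α − β)/√2 = (0.5153 - 0.07347i).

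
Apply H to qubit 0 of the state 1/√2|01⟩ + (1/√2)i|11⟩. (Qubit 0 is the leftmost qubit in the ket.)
(1/2 + (1/2)i)|01⟩ + (1/2 - (1/2)i)|11⟩

H on qubit 0 mixes each pair of kets that differ only in qubit 0: amplitudes (a, b) of (|…0…⟩, |…1…⟩) become ((a + b)/√2, (a − b)/√2). Kets absent from the input have amplitude 0.
(|01⟩, |11⟩): (a, b) = (1/√2, (1/√2)i) → ((1/2 + (1/2)i), (1/2 - (1/2)i))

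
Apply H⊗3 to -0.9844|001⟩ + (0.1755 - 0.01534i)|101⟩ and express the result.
(-0.286 - 0.005424i)|000⟩ + (0.286 + 0.005424i)|001⟩ + (-0.286 - 0.005424i)|010⟩ + (0.286 + 0.005424i)|011⟩ + (-0.4101 + 0.005424i)|100⟩ + (0.4101 - 0.005424i)|101⟩ + (-0.4101 + 0.005424i)|110⟩ + (0.4101 - 0.005424i)|111⟩

H⊗3 gives amp(|y⟩) = (1/2√2) Σ_x (−1)^(x·y) amp(|x⟩), where x·y is the number of positions in which both x and y have a 1.
|000⟩: (-0.9844 + (0.1755 - 0.01534i))/(2√2) = (-0.286 - 0.005424i)
|001⟩: (0.9844 - (0.1755 - 0.01534i))/(2√2) = (0.286 + 0.005424i)
|010⟩: (-0.9844 + (0.1755 - 0.01534i))/(2√2) = (-0.286 - 0.005424i)
|011⟩: (0.9844 - (0.1755 - 0.01534i))/(2√2) = (0.286 + 0.005424i)
|100⟩: (-0.9844 - (0.1755 - 0.01534i))/(2√2) = (-0.4101 + 0.005424i)
|101⟩: (0.9844 + (0.1755 - 0.01534i))/(2√2) = (0.4101 - 0.005424i)
|110⟩: (-0.9844 - (0.1755 - 0.01534i))/(2√2) = (-0.4101 + 0.005424i)
|111⟩: (0.9844 + (0.1755 - 0.01534i))/(2√2) = (0.4101 - 0.005424i)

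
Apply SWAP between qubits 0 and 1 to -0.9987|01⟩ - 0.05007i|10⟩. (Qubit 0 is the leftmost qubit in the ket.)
-0.05007i|01⟩ - 0.9987|10⟩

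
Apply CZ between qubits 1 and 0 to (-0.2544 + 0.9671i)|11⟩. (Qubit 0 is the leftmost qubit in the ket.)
(0.2544 - 0.9671i)|11⟩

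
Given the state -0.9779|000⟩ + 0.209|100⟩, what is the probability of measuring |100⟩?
0.04368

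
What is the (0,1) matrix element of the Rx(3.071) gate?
-0.9994i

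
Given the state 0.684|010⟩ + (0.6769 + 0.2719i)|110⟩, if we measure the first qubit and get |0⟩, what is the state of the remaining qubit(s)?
|10⟩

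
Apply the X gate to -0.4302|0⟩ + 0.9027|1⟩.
0.9027|0⟩ - 0.4302|1⟩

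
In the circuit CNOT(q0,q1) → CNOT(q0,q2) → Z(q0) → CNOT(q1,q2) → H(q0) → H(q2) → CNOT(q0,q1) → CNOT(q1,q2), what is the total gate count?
8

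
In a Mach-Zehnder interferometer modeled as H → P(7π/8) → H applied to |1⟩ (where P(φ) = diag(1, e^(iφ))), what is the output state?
(0.9619 - 0.1913i)|0⟩ + (0.03806 + 0.1913i)|1⟩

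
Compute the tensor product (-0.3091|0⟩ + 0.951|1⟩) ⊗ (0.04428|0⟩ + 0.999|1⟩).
-0.01369|00⟩ - 0.3088|01⟩ + 0.04211|10⟩ + 0.95|11⟩

amp(|b₁b₂…⟩) = product of the factor amplitudes for bits b₁, b₂, …; only kets whose every factor amplitude is nonzero survive.
|00⟩: (-0.3091)(0.04428) = -0.01369
|01⟩: (-0.3091)(0.999) = -0.3088
|10⟩: (0.951)(0.04428) = 0.04211
|11⟩: (0.951)(0.999) = 0.95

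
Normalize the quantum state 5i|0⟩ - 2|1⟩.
0.9285i|0⟩ - 0.3714|1⟩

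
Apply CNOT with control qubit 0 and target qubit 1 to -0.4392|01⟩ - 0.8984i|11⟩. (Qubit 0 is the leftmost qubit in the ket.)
-0.4392|01⟩ - 0.8984i|10⟩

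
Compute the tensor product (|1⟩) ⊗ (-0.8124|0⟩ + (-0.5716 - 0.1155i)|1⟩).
-0.8124|10⟩ + (-0.5716 - 0.1155i)|11⟩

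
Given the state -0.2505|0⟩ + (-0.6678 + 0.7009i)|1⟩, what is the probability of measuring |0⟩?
0.06275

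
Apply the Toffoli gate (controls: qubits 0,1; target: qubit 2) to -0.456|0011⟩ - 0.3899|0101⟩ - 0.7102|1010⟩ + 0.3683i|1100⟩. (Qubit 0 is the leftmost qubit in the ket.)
-0.456|0011⟩ - 0.3899|0101⟩ - 0.7102|1010⟩ + 0.3683i|1110⟩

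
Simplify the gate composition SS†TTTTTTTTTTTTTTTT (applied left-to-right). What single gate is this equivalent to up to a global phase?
I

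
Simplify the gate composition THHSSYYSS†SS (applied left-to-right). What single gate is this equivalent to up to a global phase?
T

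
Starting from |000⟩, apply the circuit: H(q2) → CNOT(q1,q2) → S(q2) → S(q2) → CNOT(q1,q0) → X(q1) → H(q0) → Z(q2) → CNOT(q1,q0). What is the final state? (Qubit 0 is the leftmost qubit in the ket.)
1/2|010⟩ + 1/2|011⟩ + 1/2|110⟩ + 1/2|111⟩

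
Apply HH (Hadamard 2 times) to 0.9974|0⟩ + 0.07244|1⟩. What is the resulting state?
0.9974|0⟩ + 0.07244|1⟩

H² = I, so an even number of Hadamards cancels: H^2 = I and the state is unchanged.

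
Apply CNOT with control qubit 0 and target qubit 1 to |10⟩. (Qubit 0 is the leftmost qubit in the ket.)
|11⟩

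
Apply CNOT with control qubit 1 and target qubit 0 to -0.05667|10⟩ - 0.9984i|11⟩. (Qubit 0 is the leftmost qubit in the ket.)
-0.9984i|01⟩ - 0.05667|10⟩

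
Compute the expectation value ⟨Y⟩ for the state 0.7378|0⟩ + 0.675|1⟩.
0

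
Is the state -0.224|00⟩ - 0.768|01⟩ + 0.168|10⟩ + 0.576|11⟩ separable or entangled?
Separable

Writing the state as a|00⟩ + b|01⟩ + c|10⟩ + d|11⟩, it is a product state iff ad − bc = 0.
Here (a, b, c, d) = (-0.224, -0.768, 0.168, 0.576): ad − bc = (-0.224)(0.576) − (-0.768)(0.168) = 0, so the state is separable.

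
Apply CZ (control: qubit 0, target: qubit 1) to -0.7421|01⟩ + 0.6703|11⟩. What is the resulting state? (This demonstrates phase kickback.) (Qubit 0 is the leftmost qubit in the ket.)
-0.7421|01⟩ - 0.6703|11⟩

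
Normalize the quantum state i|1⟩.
i|1⟩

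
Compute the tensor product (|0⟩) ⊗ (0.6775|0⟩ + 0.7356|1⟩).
0.6775|00⟩ + 0.7356|01⟩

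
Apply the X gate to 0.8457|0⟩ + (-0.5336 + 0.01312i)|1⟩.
(-0.5336 + 0.01312i)|0⟩ + 0.8457|1⟩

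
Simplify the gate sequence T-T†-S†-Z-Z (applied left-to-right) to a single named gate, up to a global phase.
S†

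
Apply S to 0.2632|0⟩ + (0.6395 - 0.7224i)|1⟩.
0.2632|0⟩ + (0.7224 + 0.6395i)|1⟩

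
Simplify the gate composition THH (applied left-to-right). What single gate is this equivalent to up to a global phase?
T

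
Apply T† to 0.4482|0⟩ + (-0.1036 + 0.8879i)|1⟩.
0.4482|0⟩ + (0.5546 + 0.7011i)|1⟩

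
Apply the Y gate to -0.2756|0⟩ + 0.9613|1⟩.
-0.9613i|0⟩ - 0.2756i|1⟩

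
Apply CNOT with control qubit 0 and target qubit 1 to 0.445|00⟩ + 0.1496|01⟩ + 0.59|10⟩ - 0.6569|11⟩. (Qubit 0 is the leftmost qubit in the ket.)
0.445|00⟩ + 0.1496|01⟩ - 0.6569|10⟩ + 0.59|11⟩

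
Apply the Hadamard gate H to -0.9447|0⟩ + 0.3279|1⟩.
-0.4361|0⟩ - 0.8999|1⟩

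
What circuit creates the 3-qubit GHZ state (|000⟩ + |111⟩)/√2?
H(q0) → CNOT(q0,q1) → CNOT(q0,q2)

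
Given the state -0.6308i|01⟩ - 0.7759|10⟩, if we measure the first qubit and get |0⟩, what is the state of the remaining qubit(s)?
-i|1⟩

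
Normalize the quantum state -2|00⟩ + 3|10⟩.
-0.5547|00⟩ + 0.8321|10⟩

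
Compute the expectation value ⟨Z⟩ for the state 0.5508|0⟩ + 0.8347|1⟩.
-0.3933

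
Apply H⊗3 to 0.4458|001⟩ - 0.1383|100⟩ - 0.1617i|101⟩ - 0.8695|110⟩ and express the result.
(-0.1987 - 0.05717i)|000⟩ + (-0.5139 + 0.05717i)|001⟩ + (0.4161 - 0.05717i)|010⟩ + (0.1009 + 0.05717i)|011⟩ + (0.5139 + 0.05717i)|100⟩ + (0.1987 - 0.05717i)|101⟩ + (-0.1009 + 0.05717i)|110⟩ + (-0.4161 - 0.05717i)|111⟩

H⊗3 gives amp(|y⟩) = (1/2√2) Σ_x (−1)^(x·y) amp(|x⟩), where x·y is the number of positions in which both x and y have a 1.
|000⟩: (0.4458 - 0.1383 - 0.1617i - 0.8695)/(2√2) = (-0.1987 - 0.05717i)
|001⟩: (-0.4458 - 0.1383 + 0.1617i - 0.8695)/(2√2) = (-0.5139 + 0.05717i)
|010⟩: (0.4458 - 0.1383 - 0.1617i + 0.8695)/(2√2) = (0.4161 - 0.05717i)
|011⟩: (-0.4458 - 0.1383 + 0.1617i + 0.8695)/(2√2) = (0.1009 + 0.05717i)
|100⟩: (0.4458 + 0.1383 + 0.1617i + 0.8695)/(2√2) = (0.5139 + 0.05717i)
|101⟩: (-0.4458 + 0.1383 - 0.1617i + 0.8695)/(2√2) = (0.1987 - 0.05717i)
|110⟩: (0.4458 + 0.1383 + 0.1617i - 0.8695)/(2√2) = (-0.1009 + 0.05717i)
|111⟩: (-0.4458 + 0.1383 - 0.1617i - 0.8695)/(2√2) = (-0.4161 - 0.05717i)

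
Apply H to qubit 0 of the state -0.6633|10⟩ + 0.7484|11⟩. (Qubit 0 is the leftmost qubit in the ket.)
-0.469|00⟩ + 0.5292|01⟩ + 0.469|10⟩ - 0.5292|11⟩

H on qubit 0 mixes each pair of kets that differ only in qubit 0: amplitudes (a, b) of (|…0…⟩, |…1…⟩) become ((a + b)/√2, (a − b)/√2). Kets absent from the input have amplitude 0.
(|00⟩, |10⟩): (a, b) = (0, -0.6633) → (-0.469, 0.469)
(|01⟩, |11⟩): (a, b) = (0, 0.7484) → (0.5292, -0.5292)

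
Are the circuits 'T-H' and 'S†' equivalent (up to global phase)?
No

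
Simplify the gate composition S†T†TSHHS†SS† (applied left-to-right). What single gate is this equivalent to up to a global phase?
S†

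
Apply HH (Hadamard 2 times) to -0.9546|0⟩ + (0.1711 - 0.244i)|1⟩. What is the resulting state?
-0.9546|0⟩ + (0.1711 - 0.244i)|1⟩

H² = I, so an even number of Hadamards cancels: H^2 = I and the state is unchanged.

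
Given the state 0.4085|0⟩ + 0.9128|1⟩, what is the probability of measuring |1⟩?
0.8332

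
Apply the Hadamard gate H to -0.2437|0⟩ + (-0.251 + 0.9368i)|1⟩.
(-0.3498 + 0.6624i)|0⟩ + (0.005162 - 0.6624i)|1⟩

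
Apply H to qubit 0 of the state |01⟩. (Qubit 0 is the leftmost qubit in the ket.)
1/√2|01⟩ + 1/√2|11⟩

H on qubit 0 mixes each pair of kets that differ only in qubit 0: amplitudes (a, b) of (|…0…⟩, |…1…⟩) become ((a + b)/√2, (a − b)/√2). Kets absent from the input have amplitude 0.
(|01⟩, |11⟩): (a, b) = (1, 0) → (1/√2, 1/√2)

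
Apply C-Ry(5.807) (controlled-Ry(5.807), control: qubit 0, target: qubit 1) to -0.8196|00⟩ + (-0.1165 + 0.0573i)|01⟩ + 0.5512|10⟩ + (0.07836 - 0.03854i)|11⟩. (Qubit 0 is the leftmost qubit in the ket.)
-0.8196|00⟩ + (-0.1165 + 0.0573i)|01⟩ + (-0.5541 + 0.00909i)|10⟩ + (0.05385 + 0.03745i)|11⟩

C-Ry(5.807) leaves the control-|0⟩ kets |00⟩, |01⟩ unchanged and applies Ry(5.807) to qubit 1 on the control-|1⟩ pair (|10⟩, |11⟩).
Ry(5.807) = [[cos(θ/2), −sin(θ/2)], [sin(θ/2), cos(θ/2)]]; θ = 5.807, cos(θ/2) ≈ -0.97179, sin(θ/2) ≈ 0.23585.
With a = amp(|10⟩) = 0.5512 and b = amp(|11⟩) = (0.07836 - 0.03854i):
new amp(|10⟩) = (-0.97179)·a + (-0.23585)·b = (-0.5541 + 0.00909i)
new amp(|11⟩) = (0.23585)·a + (-0.97179)·b = (0.05385 + 0.03745i)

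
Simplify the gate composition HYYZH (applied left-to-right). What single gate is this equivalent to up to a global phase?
X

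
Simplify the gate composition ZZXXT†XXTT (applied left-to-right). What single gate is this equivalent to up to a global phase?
T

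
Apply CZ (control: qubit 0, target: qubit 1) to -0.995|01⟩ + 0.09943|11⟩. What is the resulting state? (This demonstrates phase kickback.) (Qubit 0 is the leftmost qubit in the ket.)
-0.995|01⟩ - 0.09943|11⟩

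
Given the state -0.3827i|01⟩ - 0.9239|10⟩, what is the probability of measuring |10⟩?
0.8536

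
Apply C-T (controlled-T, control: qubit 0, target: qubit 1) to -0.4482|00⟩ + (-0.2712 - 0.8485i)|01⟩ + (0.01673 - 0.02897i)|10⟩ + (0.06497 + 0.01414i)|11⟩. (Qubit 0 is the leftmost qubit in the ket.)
-0.4482|00⟩ + (-0.2712 - 0.8485i)|01⟩ + (0.01673 - 0.02897i)|10⟩ + (0.03594 + 0.05594i)|11⟩

C-T leaves the control-|0⟩ kets |00⟩, |01⟩ unchanged and applies T to qubit 1 on the control-|1⟩ pair (|10⟩, |11⟩).
T = [[1, 0], [0, (1/√2 + (1/√2)i)]].
With a = amp(|10⟩) = (0.01673 - 0.02897i) and b = amp(|11⟩) = (0.06497 + 0.01414i):
new amp(|10⟩) = (1)·a = (0.01673 - 0.02897i)
new amp(|11⟩) = (1/√2 + (1/√2)i)·b = (0.03594 + 0.05594i)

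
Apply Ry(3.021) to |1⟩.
-0.9982|0⟩ + 0.06026|1⟩

Ry(3.021) = [[cos(θ/2), −sin(θ/2)], [sin(θ/2), cos(θ/2)]]; θ = 3.021, cos(θ/2) ≈ 0.0602598, sin(θ/2) ≈ 0.998183.
With a = amp(|0⟩) = 0 and b = amp(|1⟩) = 1:
new amp(|0⟩) = (0.0602598)·a + (-0.998183)·b = -0.9982
new amp(|1⟩) = (0.998183)·a + (0.0602598)·b = 0.06026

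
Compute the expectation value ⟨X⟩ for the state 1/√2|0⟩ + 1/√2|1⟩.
1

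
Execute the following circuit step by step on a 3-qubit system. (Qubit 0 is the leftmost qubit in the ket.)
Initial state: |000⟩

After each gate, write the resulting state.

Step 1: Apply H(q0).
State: 1/√2|000⟩ + 1/√2|100⟩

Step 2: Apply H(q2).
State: 1/2|000⟩ + 1/2|001⟩ + 1/2|100⟩ + 1/2|101⟩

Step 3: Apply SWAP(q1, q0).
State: 1/2|000⟩ + 1/2|001⟩ + 1/2|010⟩ + 1/2|011⟩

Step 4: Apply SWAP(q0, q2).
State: 1/2|000⟩ + 1/2|010⟩ + 1/2|100⟩ + 1/2|110⟩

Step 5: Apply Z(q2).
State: 1/2|000⟩ + 1/2|010⟩ + 1/2|100⟩ + 1/2|110⟩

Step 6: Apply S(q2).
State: 1/2|000⟩ + 1/2|010⟩ + 1/2|100⟩ + 1/2|110⟩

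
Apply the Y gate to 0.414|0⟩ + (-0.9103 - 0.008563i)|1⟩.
(-0.008563 + 0.9103i)|0⟩ + 0.414i|1⟩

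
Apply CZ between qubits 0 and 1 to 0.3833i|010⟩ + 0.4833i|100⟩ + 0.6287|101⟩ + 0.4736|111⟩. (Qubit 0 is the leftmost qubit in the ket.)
0.3833i|010⟩ + 0.4833i|100⟩ + 0.6287|101⟩ - 0.4736|111⟩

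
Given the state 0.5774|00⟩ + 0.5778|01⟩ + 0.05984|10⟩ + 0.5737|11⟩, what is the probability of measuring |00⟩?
0.3334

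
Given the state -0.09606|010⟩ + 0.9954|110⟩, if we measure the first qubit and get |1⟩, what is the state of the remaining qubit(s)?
|10⟩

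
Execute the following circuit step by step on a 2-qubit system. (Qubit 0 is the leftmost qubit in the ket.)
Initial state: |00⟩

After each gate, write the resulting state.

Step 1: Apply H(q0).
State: 1/√2|00⟩ + 1/√2|10⟩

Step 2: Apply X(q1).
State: 1/√2|01⟩ + 1/√2|11⟩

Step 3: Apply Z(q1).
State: -1/√2|01⟩ - 1/√2|11⟩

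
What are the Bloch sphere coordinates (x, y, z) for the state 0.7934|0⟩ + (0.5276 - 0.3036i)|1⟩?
(0.8372, -0.4818, 0.2589)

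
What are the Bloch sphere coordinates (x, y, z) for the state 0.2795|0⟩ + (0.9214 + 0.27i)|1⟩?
(0.5151, 0.1509, -0.8438)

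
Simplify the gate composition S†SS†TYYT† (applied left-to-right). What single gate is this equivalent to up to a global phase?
S†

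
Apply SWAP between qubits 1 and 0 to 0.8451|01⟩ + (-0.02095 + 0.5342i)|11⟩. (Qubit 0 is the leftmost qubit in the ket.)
0.8451|10⟩ + (-0.02095 + 0.5342i)|11⟩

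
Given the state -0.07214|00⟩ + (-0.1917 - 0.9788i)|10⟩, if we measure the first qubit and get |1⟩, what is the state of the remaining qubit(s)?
(-0.1922 - 0.9814i)|0⟩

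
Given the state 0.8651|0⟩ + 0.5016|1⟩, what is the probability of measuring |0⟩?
0.7484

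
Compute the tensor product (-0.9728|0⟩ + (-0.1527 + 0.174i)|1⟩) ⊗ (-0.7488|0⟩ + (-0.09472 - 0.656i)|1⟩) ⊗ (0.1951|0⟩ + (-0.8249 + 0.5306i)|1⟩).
0.1421|000⟩ + (-0.6009 + 0.3865i)|001⟩ + (0.01798 + 0.1245i)|010⟩ + (-0.4146 - 0.4775i)|011⟩ + (0.02231 - 0.02542i)|100⟩ + (-0.02519 + 0.1681i)|101⟩ + (0.02509 + 0.01633i)|110⟩ + (-0.1505 - 0.0007965i)|111⟩

amp(|b₁b₂…⟩) = product of the factor amplitudes for bits b₁, b₂, …; only kets whose every factor amplitude is nonzero survive.
|000⟩: (-0.9728)(-0.7488)(0.1951) = 0.1421
|001⟩: (-0.9728)(-0.7488)(-0.8249 + 0.5306i) = (-0.6009 + 0.3865i)
|010⟩: (-0.9728)(-0.09472 - 0.656i)(0.1951) = (0.01798 + 0.1245i)
|011⟩: (-0.9728)(-0.09472 - 0.656i)(-0.8249 + 0.5306i) = (-0.4146 - 0.4775i)
|100⟩: (-0.1527 + 0.174i)(-0.7488)(0.1951) = (0.02231 - 0.02542i)
|101⟩: (-0.1527 + 0.174i)(-0.7488)(-0.8249 + 0.5306i) = (-0.02519 + 0.1681i)
|110⟩: (-0.1527 + 0.174i)(-0.09472 - 0.656i)(0.1951) = (0.02509 + 0.01633i)
|111⟩: (-0.1527 + 0.174i)(-0.09472 - 0.656i)(-0.8249 + 0.5306i) = (-0.1505 - 0.0007965i)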